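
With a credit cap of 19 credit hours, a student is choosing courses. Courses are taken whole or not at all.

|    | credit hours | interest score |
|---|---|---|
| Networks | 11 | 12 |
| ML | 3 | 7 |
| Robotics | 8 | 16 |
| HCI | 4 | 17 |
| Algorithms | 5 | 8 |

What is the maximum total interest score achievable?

ML + Robotics + HCI: credit hours 3 + 8 + 4 = 15 ≤ 19, interest score 7 + 16 + 17 = 40.
Robotics + HCI + Algorithms: credit hours 8 + 4 + 5 = 17 ≤ 19, interest score 16 + 17 + 8 = 41.
Best is Robotics, HCI, and Algorithms with total interest score 41.

41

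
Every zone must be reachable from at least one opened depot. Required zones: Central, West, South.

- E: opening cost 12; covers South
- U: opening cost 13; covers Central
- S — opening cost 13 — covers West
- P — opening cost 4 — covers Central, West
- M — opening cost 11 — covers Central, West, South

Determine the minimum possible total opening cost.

The greedy cost-per-new-zone heuristic would pick P and M for 15, but a cheaper cover exists.
M alone covers Central, West, South — every zone.
Total opening cost: 11.
No cover costs less than 11.

11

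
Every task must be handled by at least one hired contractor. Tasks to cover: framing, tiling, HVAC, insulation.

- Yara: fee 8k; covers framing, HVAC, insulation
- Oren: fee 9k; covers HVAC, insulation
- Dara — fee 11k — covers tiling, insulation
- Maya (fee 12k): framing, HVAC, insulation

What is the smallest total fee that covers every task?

Choose Yara and Dara: together they cover framing, tiling, HVAC, insulation — every task.
Total fee: 8 + 11 = 19.
No cover costs less than 19.

19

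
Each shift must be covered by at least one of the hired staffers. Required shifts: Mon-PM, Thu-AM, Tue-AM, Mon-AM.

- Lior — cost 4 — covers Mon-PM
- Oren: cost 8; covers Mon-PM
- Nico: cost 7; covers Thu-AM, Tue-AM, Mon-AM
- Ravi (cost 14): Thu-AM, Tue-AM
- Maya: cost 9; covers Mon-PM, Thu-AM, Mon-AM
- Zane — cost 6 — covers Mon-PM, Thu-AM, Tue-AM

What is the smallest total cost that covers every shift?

This is a weighted set-cover instance.
The greedy cost-per-new-shift heuristic would pick Zane and Nico for 13, but a cheaper cover exists.
Choose Lior and Nico: together they cover Mon-PM, Thu-AM, Tue-AM, Mon-AM — every shift.
Total cost: 4 + 7 = 11.
No cover costs less than 11.

11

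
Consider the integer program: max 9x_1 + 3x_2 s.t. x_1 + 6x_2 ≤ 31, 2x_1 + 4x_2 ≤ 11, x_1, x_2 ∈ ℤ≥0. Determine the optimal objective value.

45

(x_1,x_2)=(5,0) is feasible, giving 45.
(x_1,x_2)=(4,0) is feasible, giving 36.
No feasible integer point exceeds 45.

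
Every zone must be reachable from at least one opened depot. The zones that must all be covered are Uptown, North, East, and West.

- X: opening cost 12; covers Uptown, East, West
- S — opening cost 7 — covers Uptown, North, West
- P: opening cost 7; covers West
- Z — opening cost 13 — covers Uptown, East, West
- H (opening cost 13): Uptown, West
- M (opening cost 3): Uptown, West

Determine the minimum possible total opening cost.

19

The greedy cost-per-new-zone heuristic would pick M, S, and X for 22, but a cheaper cover exists.
Choose X and S: together they cover Uptown, North, East, West — every zone.
Total opening cost: 12 + 7 = 19.
No cover costs less than 19.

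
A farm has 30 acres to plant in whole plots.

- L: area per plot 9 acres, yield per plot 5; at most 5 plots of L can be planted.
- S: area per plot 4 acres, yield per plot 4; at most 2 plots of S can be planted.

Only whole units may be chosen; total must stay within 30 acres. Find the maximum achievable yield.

Take 2×L and 2×S: area 26 ≤ 30, yield 2·5 + 2·4 = 18.
S has the best ratio (4/4) and is taken to its limit of 2; remaining capacity is filled optimally with the others.

18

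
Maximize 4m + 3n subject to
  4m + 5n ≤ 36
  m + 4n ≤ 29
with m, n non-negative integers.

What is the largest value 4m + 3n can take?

36

(m,n)=(9,0): 4·9+5·0=36≤36, 1·9+4·0=9≤29, objective 36.
(m,n)=(8,0): 4·8+5·0=32≤36, 1·8+4·0=8≤29, objective 32.
Maximum is 36 at (m,n)=(9,0).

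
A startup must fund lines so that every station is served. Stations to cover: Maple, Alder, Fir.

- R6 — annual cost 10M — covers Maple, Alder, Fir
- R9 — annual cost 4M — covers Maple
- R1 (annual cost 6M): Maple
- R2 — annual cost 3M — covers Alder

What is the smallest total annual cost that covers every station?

This is a weighted set-cover instance.
The greedy cost-per-new-station heuristic would pick R2, R9, and R6 for 17, but a cheaper cover exists.
R6 alone covers Maple, Alder, Fir — every station.
Total annual cost: 10.
No cover costs less than 10.

10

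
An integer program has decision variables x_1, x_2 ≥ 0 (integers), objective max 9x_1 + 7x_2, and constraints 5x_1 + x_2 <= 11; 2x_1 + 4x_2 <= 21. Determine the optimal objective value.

Relaxing integrality, the LP optimum is 43.78 at (x_1,x_2) = (1.28, 4.61), which is not an integer point.
(x_1,x_2)=(1,4): 5·1+1·4=9≤11, 2·1+4·4=18≤21, objective 37.
(x_1,x_2)=(0,5): 5·0+1·5=5≤11, 2·0+4·5=20≤21, objective 35.
(x_1,x_2)=(1,3): 5·1+1·3=8≤11, 2·1+4·3=14≤21, objective 30.
(x_1,x_2)=(0,4): 5·0+1·4=4≤11, 2·0+4·4=16≤21, objective 28.
Maximum is 37 at (x_1,x_2)=(1,4).

37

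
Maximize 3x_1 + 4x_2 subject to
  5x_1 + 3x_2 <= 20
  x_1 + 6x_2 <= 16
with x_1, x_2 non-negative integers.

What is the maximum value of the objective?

14

Relaxing integrality, the LP optimum is 16.89 at (x_1,x_2) = (2.67, 2.22), which is not an integer point.
(x_1,x_2)=(2,2): 5·2+3·2=16≤20, 1·2+6·2=14≤16, objective 14.
(x_1,x_2)=(3,1): 5·3+3·1=18≤20, 1·3+6·1=9≤16, objective 13.
(x_1,x_2)=(1,2): 5·1+3·2=11≤20, 1·1+6·2=13≤16, objective 11.
Maximum is 14 at (x_1,x_2)=(2,2).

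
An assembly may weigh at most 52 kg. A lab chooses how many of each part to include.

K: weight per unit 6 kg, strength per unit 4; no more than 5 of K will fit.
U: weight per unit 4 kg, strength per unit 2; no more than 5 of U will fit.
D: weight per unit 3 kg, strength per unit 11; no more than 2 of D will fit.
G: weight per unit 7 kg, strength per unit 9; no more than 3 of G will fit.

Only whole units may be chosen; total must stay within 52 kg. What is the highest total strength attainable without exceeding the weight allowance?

4×K, 2×D, and 3×G: weight 51 ≤ 52, strength 4·4 + 2·11 + 3·9 = 65.
2×K, 3×U, 2×D, and 3×G: weight 51 ≤ 52, strength 2·4 + 3·2 + 2·11 + 3·9 = 63.
Best is 65.

65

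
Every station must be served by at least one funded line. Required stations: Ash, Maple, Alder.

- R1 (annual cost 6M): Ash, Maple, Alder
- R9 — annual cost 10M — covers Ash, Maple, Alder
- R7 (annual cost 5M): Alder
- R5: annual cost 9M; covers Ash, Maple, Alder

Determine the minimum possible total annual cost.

R1 alone covers Ash, Maple, Alder — every station.
Total annual cost: 6.

6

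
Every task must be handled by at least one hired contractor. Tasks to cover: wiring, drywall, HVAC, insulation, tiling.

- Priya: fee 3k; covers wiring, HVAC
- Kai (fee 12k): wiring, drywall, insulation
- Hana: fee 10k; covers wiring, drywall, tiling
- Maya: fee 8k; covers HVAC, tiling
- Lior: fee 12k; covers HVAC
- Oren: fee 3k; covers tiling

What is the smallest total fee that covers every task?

18

This is a weighted set-cover instance.
Choose Priya, Kai, and Oren: together they cover wiring, drywall, HVAC, insulation, tiling — every task.
Total fee: 3 + 12 + 3 = 18.
No cover costs less than 18.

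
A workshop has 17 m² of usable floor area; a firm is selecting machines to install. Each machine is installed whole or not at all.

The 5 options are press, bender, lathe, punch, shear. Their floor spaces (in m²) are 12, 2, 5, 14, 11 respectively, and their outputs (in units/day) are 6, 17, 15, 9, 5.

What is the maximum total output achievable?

32

Treat it as a binary knapsack problem.
Allowing fractional choices, the relaxed optimum would be about 38.4, but machines are indivisible.
bender + punch: floor space 2 + 14 = 16 ≤ 17, output 17 + 9 = 26.
bender + lathe: floor space 2 + 5 = 7 ≤ 17, output 17 + 15 = 32.
press + bender: floor space 12 + 2 = 14 ≤ 17, output 6 + 17 = 23.
Best is bender and lathe with total output 32.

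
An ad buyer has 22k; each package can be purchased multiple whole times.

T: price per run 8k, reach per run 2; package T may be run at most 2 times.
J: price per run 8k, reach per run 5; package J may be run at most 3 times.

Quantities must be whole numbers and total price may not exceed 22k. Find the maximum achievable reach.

J has the best ratio (5/8); taking only J gives at most 2×5 = 10 (stopped by the price limit).
Optimal: 2×J: price 16 ≤ 22, reach 2·5 = 10.

10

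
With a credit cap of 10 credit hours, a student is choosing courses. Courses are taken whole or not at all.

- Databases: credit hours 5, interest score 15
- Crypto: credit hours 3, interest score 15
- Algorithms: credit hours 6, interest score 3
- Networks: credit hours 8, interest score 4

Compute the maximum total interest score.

30

Treat it as a binary knapsack problem.
Take Databases and Crypto: credit hours 5 + 3 = 8 ≤ 10, interest score 15 + 15 = 30.
No other feasible combination does better.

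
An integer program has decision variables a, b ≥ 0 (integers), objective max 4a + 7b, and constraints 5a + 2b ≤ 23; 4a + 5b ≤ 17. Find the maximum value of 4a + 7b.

21

The continuous relaxation peaks at (0, 3.4) with value 23.80; rounding to a feasible lattice point costs some objective.
(a,b)=(0,3): 5·0+2·3=6≤23, 4·0+5·3=15≤17, objective 21.
(a,b)=(1,2): 5·1+2·2=9≤23, 4·1+5·2=14≤17, objective 18.
(a,b)=(0,2): 5·0+2·2=4≤23, 4·0+5·2=10≤17, objective 14.
No feasible integer point exceeds 21.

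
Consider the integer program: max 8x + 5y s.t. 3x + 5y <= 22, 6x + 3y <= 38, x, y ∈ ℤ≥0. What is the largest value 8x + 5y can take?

The continuous relaxation peaks at (5.9, 0.857) with value 51.52; rounding to a feasible lattice point costs some objective.
(x,y)=(6,0) is feasible, giving 48.
(x,y)=(5,1) is feasible, giving 45.
(x,y)=(5,0) is feasible, giving 40.
(x,y)=(4,1) is feasible, giving 37.
No feasible integer point exceeds 48.

48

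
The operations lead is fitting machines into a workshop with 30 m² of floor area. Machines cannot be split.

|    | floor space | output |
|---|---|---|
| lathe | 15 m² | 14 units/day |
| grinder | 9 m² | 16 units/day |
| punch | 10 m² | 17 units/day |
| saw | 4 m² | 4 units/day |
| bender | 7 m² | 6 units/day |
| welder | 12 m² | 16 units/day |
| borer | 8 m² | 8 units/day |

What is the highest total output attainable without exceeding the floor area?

grinder + punch + borer: floor space 9 + 10 + 8 = 27 ≤ 30, output 16 + 17 + 8 = 41.
grinder + punch + saw + bender: floor space 9 + 10 + 4 + 7 = 30 ≤ 30, output 16 + 17 + 4 + 6 = 43.
punch + welder + borer: floor space 10 + 12 + 8 = 30 ≤ 30, output 17 + 16 + 8 = 41.
Best is grinder, punch, saw, and bender with total output 43.

43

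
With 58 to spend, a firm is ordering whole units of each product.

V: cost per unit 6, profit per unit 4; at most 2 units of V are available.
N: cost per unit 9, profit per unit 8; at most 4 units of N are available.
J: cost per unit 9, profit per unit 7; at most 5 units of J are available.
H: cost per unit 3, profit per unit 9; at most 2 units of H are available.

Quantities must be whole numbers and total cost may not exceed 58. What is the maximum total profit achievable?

61

Take 1×V, 4×N, 1×J, and 2×H: cost 57 ≤ 58, profit 1·4 + 4·8 + 1·7 + 2·9 = 61.
H has the best ratio (9/3) and is taken to its limit of 2; remaining capacity is filled optimally with the others.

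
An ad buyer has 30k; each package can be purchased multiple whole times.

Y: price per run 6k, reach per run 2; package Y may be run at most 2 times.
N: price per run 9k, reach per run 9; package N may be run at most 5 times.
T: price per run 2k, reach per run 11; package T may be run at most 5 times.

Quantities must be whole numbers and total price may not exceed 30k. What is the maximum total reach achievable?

73

This is a bounded integer knapsack.
Take 2×N and 5×T: price 28 ≤ 30, reach 2·9 + 5·11 = 73.
T has the best ratio (11/2) and is taken to its limit of 5; remaining capacity is filled optimally with the others.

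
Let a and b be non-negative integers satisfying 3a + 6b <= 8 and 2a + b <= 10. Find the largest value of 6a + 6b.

12

The continuous relaxation peaks at (2.67, 0) with value 16.00; rounding to a feasible lattice point costs some objective.
(a,b)=(2,0): 3·2+6·0=6≤8, 2·2+1·0=4≤10, objective 12.
(a,b)=(1,0): 3·1+6·0=3≤8, 2·1+1·0=2≤10, objective 6.
No feasible integer point exceeds 12.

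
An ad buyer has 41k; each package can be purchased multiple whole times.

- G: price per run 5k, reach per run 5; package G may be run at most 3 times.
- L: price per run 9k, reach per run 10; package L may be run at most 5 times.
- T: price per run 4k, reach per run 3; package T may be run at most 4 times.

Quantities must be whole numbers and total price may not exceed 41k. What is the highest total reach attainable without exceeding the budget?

1×G and 4×L: price 41 ≤ 41, reach 1·5 + 4·10 = 45.
4×L and 1×T: price 40 ≤ 41, reach 4·10 + 1·3 = 43.
Best is 45.

45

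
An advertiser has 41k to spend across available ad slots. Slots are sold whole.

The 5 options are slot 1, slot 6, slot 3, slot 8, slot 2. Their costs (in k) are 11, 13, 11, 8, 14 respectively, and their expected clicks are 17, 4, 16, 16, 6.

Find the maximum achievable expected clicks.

49

slot 1 + slot 8 + slot 2: cost 11 + 8 + 14 = 33 ≤ 41, expected clicks 17 + 16 + 6 = 39.
slot 1 + slot 3 + slot 2: cost 11 + 11 + 14 = 36 ≤ 41, expected clicks 17 + 16 + 6 = 39.
slot 1 + slot 3 + slot 8: cost 11 + 11 + 8 = 30 ≤ 41, expected clicks 17 + 16 + 16 = 49.
Best is slot 1, slot 3, and slot 8 with total expected clicks 49.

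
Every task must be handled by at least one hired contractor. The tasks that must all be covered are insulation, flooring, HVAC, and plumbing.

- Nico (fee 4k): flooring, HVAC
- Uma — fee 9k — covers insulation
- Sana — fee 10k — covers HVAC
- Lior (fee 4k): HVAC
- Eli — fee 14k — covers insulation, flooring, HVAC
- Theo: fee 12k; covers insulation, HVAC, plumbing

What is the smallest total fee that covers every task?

Choose Nico and Theo: together they cover insulation, flooring, HVAC, plumbing — every task.
Total fee: 4 + 12 = 16.
No cover costs less than 16.

16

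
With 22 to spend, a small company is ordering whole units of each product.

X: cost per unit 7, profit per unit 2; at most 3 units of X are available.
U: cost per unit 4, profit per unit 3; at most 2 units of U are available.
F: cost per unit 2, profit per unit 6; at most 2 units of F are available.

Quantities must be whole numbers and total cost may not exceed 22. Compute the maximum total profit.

1×X, 2×U, and 2×F: cost 19 ≤ 22, profit 1·2 + 2·3 + 2·6 = 20.
2×X, 1×U, and 2×F: cost 22 ≤ 22, profit 2·2 + 1·3 + 2·6 = 19.
Best is 20.

20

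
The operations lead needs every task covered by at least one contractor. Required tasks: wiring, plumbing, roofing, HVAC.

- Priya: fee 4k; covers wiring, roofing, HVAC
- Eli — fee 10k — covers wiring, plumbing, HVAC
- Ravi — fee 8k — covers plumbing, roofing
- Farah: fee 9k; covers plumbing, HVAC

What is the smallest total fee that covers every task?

Choose Priya and Ravi: together they cover wiring, plumbing, roofing, HVAC — every task.
Total fee: 4 + 8 = 12.
No cover costs less than 12.

12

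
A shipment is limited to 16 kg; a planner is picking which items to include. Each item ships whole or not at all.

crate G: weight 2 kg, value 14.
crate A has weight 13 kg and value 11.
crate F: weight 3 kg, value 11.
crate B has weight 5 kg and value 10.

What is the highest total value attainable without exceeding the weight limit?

35

crate G + crate F: weight 2 + 3 = 5 ≤ 16, value 14 + 11 = 25.
crate G + crate F + crate B: weight 2 + 3 + 5 = 10 ≤ 16, value 14 + 11 + 10 = 35.
crate G + crate A: weight 2 + 13 = 15 ≤ 16, value 14 + 11 = 25.
Best is crate G, crate F, and crate B with total value 35.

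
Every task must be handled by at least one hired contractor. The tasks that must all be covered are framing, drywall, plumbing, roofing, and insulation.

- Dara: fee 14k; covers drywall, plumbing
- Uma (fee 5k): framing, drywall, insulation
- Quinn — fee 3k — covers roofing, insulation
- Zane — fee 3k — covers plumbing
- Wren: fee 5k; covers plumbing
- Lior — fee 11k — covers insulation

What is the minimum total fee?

11

This is an integer covering problem.
Choose Uma, Quinn, and Zane: together they cover framing, drywall, plumbing, roofing, insulation — every task.
Total fee: 5 + 3 + 3 = 11.
No cover costs less than 11.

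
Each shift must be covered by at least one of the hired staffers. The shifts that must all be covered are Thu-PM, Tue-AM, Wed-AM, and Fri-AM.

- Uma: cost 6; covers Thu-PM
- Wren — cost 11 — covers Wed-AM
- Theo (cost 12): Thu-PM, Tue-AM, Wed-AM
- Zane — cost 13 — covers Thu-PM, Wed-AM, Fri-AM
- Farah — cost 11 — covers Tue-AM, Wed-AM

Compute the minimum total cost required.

24

Choose Zane and Farah: together they cover Thu-PM, Tue-AM, Wed-AM, Fri-AM — every shift.
Total cost: 13 + 11 = 24.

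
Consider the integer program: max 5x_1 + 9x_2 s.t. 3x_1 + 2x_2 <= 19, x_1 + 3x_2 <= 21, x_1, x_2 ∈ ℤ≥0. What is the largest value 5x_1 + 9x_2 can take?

64

(x_1,x_2)=(2,6): 3·2+2·6=18≤19, 1·2+3·6=20≤21, objective 64.
(x_1,x_2)=(3,5): 3·3+2·5=19≤19, 1·3+3·5=18≤21, objective 60.
(x_1,x_2)=(1,6): 3·1+2·6=15≤19, 1·1+3·6=19≤21, objective 59.
(x_1,x_2)=(2,5): 3·2+2·5=16≤19, 1·2+3·5=17≤21, objective 55.
The best lattice point is (2,6), giving 64.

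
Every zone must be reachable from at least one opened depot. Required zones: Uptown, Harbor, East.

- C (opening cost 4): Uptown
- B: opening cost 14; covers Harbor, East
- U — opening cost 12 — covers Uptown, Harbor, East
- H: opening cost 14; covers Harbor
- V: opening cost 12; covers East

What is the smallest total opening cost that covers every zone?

The greedy cost-per-new-zone heuristic would pick C and U for 16, but a cheaper cover exists.
U alone covers Uptown, Harbor, East — every zone.
Total opening cost: 12.
No cover costs less than 12.

12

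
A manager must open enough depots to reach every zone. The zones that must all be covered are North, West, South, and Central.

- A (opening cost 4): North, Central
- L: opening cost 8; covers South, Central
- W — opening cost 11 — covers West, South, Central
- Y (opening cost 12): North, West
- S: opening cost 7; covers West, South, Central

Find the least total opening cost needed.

Choose A and S: together they cover North, West, South, Central — every zone.
Total opening cost: 4 + 7 = 11.
No cover costs less than 11.

11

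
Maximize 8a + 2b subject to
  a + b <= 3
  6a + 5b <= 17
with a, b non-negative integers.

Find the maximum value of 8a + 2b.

(a,b)=(2,1) is feasible, giving 18.
(a,b)=(2,0) is feasible, giving 16.
(a,b)=(1,2) is feasible, giving 12.
The best lattice point is (2,1), giving 18.

18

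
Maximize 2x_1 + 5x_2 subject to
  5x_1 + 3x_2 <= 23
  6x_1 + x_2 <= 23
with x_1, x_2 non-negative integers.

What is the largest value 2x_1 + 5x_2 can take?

The continuous relaxation peaks at (0, 7.67) with value 38.33; rounding to a feasible lattice point costs some objective.
(x_1,x_2)=(0,7) is feasible, giving 35.
(x_1,x_2)=(1,6) is feasible, giving 32.
(x_1,x_2)=(0,6) is feasible, giving 30.
The best lattice point is (0,7), giving 35.

35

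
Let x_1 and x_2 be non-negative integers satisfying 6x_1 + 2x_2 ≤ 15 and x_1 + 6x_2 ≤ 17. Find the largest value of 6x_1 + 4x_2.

16

The continuous relaxation peaks at (1.65, 2.56) with value 20.12; rounding to a feasible lattice point costs some objective.
(x_1,x_2)=(2,1): 6·2+2·1=14≤15, 1·2+6·1=8≤17, objective 16.
(x_1,x_2)=(1,2): 6·1+2·2=10≤15, 1·1+6·2=13≤17, objective 14.
(x_1,x_2)=(2,0): 6·2+2·0=12≤15, 1·2+6·0=2≤17, objective 12.
Maximum is 16 at (x_1,x_2)=(2,1).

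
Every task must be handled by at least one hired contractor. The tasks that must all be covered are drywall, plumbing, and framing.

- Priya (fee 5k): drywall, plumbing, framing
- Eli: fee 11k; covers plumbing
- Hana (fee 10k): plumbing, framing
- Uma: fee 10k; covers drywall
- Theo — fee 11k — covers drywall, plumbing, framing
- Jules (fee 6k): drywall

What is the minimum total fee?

5

Priya alone covers drywall, plumbing, framing — every task.
Total fee: 5.
No cover costs less than 5.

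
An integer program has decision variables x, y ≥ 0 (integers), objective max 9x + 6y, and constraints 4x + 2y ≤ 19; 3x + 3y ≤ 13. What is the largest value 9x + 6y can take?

36

(x,y)=(4,0): 4·4+2·0=16≤19, 3·4+3·0=12≤13, objective 36.
(x,y)=(3,1): 4·3+2·1=14≤19, 3·3+3·1=12≤13, objective 33.
(x,y)=(3,0): 4·3+2·0=12≤19, 3·3+3·0=9≤13, objective 27.
The best lattice point is (4,0), giving 36.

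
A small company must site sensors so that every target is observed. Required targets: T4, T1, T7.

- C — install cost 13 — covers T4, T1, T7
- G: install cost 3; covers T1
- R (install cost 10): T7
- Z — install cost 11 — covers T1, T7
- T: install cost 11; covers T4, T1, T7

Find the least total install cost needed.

11

This is an integer covering problem.
T alone covers T4, T1, T7 — every target.
Total install cost: 11.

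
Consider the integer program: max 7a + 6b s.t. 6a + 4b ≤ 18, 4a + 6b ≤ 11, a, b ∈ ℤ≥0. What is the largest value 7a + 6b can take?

14

(a,b)=(2,0) is feasible, giving 14.
(a,b)=(1,1) is feasible, giving 13.
(a,b)=(1,0) is feasible, giving 7.
The best lattice point is (2,0), giving 14.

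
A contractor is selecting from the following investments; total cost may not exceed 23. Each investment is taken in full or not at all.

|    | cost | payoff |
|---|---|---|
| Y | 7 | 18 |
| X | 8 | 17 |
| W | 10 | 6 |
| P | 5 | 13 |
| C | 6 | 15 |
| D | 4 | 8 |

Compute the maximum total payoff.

54

Allowing fractional choices, the relaxed optimum would be about 56.6, but investments are indivisible.
Y + P + C + D: cost 7 + 5 + 6 + 4 = 22 ≤ 23, payoff 18 + 13 + 15 + 8 = 54.
X + P + C + D: cost 8 + 5 + 6 + 4 = 23 ≤ 23, payoff 17 + 13 + 15 + 8 = 53.
Y + X + C: cost 7 + 8 + 6 = 21 ≤ 23, payoff 18 + 17 + 15 = 50.
Best is Y, P, C, and D with total payoff 54.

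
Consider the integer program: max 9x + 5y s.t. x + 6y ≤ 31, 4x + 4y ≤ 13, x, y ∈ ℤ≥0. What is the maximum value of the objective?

27

(x,y)=(3,0) is feasible, giving 27.
(x,y)=(2,1) is feasible, giving 23.
(x,y)=(2,0) is feasible, giving 18.
The best lattice point is (3,0), giving 27.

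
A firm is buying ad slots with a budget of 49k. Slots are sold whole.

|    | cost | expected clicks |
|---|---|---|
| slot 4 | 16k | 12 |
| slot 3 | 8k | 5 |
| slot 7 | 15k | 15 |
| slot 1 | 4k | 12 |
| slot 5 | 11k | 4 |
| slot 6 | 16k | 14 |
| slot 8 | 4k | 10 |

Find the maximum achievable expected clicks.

Take slot 3, slot 7, slot 1, slot 6, and slot 8: cost 8 + 15 + 4 + 16 + 4 = 47 ≤ 49, expected clicks 5 + 15 + 12 + 14 + 10 = 56.
No other feasible combination does better.

56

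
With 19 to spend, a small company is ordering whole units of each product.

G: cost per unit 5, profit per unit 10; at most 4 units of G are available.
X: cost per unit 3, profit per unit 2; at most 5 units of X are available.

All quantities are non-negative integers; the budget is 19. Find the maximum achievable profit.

This is a bounded integer knapsack.
3×G and 1×X: cost 18 ≤ 19, profit 3·10 + 1·2 = 32.
3×G: cost 15 ≤ 19, profit 3·10 = 30.
Best is 32.

32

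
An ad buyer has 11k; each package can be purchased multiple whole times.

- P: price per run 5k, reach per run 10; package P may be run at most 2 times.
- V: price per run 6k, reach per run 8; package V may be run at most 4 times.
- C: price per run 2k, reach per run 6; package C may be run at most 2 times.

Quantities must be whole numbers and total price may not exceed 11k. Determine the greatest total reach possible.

22

Take 1×P and 2×C: price 9 ≤ 11, reach 1·10 + 2·6 = 22.
C has the best ratio (6/2) and is taken to its limit of 2; remaining capacity is filled optimally with the others.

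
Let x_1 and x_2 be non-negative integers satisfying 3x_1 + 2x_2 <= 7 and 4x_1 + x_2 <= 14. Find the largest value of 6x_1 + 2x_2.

12

The continuous relaxation peaks at (2.33, 0) with value 14.00; rounding to a feasible lattice point costs some objective.
(x_1,x_2)=(2,0): 3·2+2·0=6≤7, 4·2+1·0=8≤14, objective 12.
(x_1,x_2)=(1,1): 3·1+2·1=5≤7, 4·1+1·1=5≤14, objective 8.
The best lattice point is (2,0), giving 12.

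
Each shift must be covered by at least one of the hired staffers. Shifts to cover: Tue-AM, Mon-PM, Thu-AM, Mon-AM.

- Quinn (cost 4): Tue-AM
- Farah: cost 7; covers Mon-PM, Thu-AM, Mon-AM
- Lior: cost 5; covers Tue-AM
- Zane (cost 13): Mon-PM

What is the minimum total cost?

11

This is a weighted set-cover instance.
Choose Quinn and Farah: together they cover Tue-AM, Mon-PM, Thu-AM, Mon-AM — every shift.
Total cost: 4 + 7 = 11.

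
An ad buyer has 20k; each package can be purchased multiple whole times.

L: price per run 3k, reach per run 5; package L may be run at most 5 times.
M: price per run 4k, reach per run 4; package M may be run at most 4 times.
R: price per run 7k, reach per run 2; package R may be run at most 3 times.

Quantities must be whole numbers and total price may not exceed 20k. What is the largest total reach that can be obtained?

5×L and 1×M: price 19 ≤ 20, reach 5·5 + 1·4 = 29.
4×L and 2×M: price 20 ≤ 20, reach 4·5 + 2·4 = 28.
Best is 29.

29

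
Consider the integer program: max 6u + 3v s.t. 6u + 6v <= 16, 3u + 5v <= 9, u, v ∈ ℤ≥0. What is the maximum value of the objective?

12

The continuous relaxation peaks at (2.67, 0) with value 16.00; rounding to a feasible lattice point costs some objective.
(u,v)=(2,0): 6·2+6·0=12≤16, 3·2+5·0=6≤9, objective 12.
(u,v)=(1,1): 6·1+6·1=12≤16, 3·1+5·1=8≤9, objective 9.
(u,v)=(1,0): 6·1+6·0=6≤16, 3·1+5·0=3≤9, objective 6.
No feasible integer point exceeds 12.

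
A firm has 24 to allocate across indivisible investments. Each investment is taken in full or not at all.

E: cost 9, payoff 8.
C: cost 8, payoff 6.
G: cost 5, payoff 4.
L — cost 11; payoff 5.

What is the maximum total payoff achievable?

Allowing fractional choices, the relaxed optimum would be about 18.9, but investments are indivisible.
E + C + G: cost 9 + 8 + 5 = 22 ≤ 24, payoff 8 + 6 + 4 = 18.
C + G + L: cost 8 + 5 + 11 = 24 ≤ 24, payoff 6 + 4 + 5 = 15.
E + C: cost 9 + 8 = 17 ≤ 24, payoff 8 + 6 = 14.
Best is E, C, and G with total payoff 18.

18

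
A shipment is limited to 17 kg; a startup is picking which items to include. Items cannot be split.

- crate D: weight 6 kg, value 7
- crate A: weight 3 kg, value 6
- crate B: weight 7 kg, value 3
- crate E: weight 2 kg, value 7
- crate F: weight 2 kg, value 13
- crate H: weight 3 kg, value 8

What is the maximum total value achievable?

41

Allowing fractional choices, the relaxed optimum would be about 41.4, but items are indivisible.
crate A + crate B + crate E + crate F + crate H: weight 3 + 7 + 2 + 2 + 3 = 17 ≤ 17, value 6 + 3 + 7 + 13 + 8 = 37.
crate D + crate A + crate E + crate F + crate H: weight 6 + 3 + 2 + 2 + 3 = 16 ≤ 17, value 7 + 6 + 7 + 13 + 8 = 41.
crate D + crate E + crate F + crate H: weight 6 + 2 + 2 + 3 = 13 ≤ 17, value 7 + 7 + 13 + 8 = 35.
Best is crate D, crate A, crate E, crate F, and crate H with total value 41.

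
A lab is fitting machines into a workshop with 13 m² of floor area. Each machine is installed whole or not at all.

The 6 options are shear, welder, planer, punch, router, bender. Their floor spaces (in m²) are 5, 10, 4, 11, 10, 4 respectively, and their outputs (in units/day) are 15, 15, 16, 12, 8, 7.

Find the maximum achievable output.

This is a 0-1 knapsack instance.
Take shear, planer, and bender: floor space 5 + 4 + 4 = 13 ≤ 13, output 15 + 16 + 7 = 38.
No other feasible combination does better.

38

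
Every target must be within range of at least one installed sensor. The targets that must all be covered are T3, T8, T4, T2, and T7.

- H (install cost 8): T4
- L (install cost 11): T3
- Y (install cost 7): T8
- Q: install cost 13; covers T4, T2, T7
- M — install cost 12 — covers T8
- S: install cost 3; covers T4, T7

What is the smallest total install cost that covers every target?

31

Choose L, Y, and Q: together they cover T3, T8, T4, T2, T7 — every target.
Total install cost: 11 + 7 + 13 = 31.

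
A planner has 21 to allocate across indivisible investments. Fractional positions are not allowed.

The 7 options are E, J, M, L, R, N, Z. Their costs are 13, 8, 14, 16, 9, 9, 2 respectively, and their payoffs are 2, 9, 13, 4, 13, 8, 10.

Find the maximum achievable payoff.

32

Allowing fractional choices, the relaxed optimum would be about 33.9, but investments are indivisible.
J + R + Z: cost 8 + 9 + 2 = 19 ≤ 21, payoff 9 + 13 + 10 = 32.
R + N + Z: cost 9 + 9 + 2 = 20 ≤ 21, payoff 13 + 8 + 10 = 31.
J + N + Z: cost 8 + 9 + 2 = 19 ≤ 21, payoff 9 + 8 + 10 = 27.
Best is J, R, and Z with total payoff 32.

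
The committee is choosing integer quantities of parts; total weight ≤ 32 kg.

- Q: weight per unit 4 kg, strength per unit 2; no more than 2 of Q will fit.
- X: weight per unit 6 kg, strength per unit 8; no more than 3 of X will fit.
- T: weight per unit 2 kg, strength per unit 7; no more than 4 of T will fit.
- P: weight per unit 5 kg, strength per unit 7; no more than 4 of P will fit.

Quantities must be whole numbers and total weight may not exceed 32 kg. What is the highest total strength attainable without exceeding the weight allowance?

2×X, 4×T, and 2×P: weight 30 ≤ 32, strength 2·8 + 4·7 + 2·7 = 58.
3×X, 4×T, and 1×P: weight 31 ≤ 32, strength 3·8 + 4·7 + 1·7 = 59.
Best is 59.

59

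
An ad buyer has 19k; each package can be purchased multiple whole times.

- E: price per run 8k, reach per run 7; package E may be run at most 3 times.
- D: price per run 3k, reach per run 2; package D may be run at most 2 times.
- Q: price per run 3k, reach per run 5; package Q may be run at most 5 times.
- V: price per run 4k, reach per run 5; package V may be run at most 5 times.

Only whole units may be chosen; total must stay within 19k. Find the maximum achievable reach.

30

Take 5×Q and 1×V: price 19 ≤ 19, reach 5·5 + 1·5 = 30.
Q has the best ratio (5/3) and is taken to its limit of 5; remaining capacity is filled optimally with the others.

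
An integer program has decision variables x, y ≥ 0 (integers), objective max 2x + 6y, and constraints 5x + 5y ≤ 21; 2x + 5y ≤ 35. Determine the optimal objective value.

24

Relaxing integrality, the LP optimum is 25.20 at (x,y) = (0, 4.2), which is not an integer point.
(x,y)=(0,4): 5·0+5·4=20≤21, 2·0+5·4=20≤35, objective 24.
(x,y)=(1,3): 5·1+5·3=20≤21, 2·1+5·3=17≤35, objective 20.
No feasible integer point exceeds 24.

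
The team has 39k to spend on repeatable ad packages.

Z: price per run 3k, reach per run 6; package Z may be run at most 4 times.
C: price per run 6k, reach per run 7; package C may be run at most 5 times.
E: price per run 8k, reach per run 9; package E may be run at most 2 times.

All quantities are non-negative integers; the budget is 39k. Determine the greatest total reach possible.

54

3×Z and 5×C: price 39 ≤ 39, reach 3·6 + 5·7 = 53.
4×Z, 3×C, and 1×E: price 38 ≤ 39, reach 4·6 + 3·7 + 1·9 = 54.
Best is 54.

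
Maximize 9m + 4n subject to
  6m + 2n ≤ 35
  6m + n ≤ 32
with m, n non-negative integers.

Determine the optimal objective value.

(m,n)=(0,17): 6·0+2·17=34≤35, 6·0+1·17=17≤32, objective 68.
(m,n)=(0,16): 6·0+2·16=32≤35, 6·0+1·16=16≤32, objective 64.
Maximum is 68 at (m,n)=(0,17).

68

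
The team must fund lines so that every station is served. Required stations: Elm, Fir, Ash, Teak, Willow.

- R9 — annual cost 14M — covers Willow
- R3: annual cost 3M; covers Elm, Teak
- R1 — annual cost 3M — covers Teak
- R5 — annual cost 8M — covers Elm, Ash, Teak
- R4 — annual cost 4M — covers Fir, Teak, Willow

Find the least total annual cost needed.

This is a weighted set-cover instance.
The greedy cost-per-new-station heuristic would pick R4, R3, and R5 for 15, but a cheaper cover exists.
Choose R5 and R4: together they cover Elm, Fir, Ash, Teak, Willow — every station.
Total annual cost: 8 + 4 = 12.
No cover costs less than 12.

12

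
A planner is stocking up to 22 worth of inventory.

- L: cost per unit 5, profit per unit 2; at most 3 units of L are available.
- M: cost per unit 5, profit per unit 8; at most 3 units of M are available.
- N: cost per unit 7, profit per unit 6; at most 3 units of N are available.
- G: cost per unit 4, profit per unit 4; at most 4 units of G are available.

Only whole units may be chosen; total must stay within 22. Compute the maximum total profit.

30

This is a bounded integer knapsack.
Take 3×M and 1×N: cost 22 ≤ 22, profit 3·8 + 1·6 = 30.
M has the best ratio (8/5) and is taken to its limit of 3; remaining capacity is filled optimally with the others.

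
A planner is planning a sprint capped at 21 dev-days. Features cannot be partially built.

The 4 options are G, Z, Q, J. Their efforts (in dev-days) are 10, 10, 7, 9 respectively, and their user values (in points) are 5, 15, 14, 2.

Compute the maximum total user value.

G + Q: effort 10 + 7 = 17 ≤ 21, user value 5 + 14 = 19.
Z + Q: effort 10 + 7 = 17 ≤ 21, user value 15 + 14 = 29.
G + Z: effort 10 + 10 = 20 ≤ 21, user value 5 + 15 = 20.
Best is Z and Q with total user value 29.

29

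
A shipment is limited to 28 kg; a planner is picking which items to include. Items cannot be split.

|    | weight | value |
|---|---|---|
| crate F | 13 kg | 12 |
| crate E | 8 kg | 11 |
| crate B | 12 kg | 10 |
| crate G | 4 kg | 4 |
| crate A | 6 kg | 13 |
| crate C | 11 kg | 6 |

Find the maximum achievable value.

crate E + crate B + crate A: weight 8 + 12 + 6 = 26 ≤ 28, value 11 + 10 + 13 = 34.
crate F + crate E + crate A: weight 13 + 8 + 6 = 27 ≤ 28, value 12 + 11 + 13 = 36.
Best is crate F, crate E, and crate A with total value 36.

36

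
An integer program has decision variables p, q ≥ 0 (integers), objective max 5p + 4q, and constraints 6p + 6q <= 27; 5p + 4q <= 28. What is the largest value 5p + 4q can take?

20

The continuous relaxation peaks at (4.5, 0) with value 22.50; rounding to a feasible lattice point costs some objective.
(p,q)=(4,0): 6·4+6·0=24≤27, 5·4+4·0=20≤28, objective 20.
(p,q)=(3,1): 6·3+6·1=24≤27, 5·3+4·1=19≤28, objective 19.
(p,q)=(3,0): 6·3+6·0=18≤27, 5·3+4·0=15≤28, objective 15.
No feasible integer point exceeds 20.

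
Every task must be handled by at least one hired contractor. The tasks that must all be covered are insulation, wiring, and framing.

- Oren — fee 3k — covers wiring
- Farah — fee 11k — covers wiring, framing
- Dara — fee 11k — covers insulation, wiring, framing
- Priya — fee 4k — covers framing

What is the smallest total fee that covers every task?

11

This is an integer covering problem.
Dara alone covers insulation, wiring, framing — every task.
Total fee: 11.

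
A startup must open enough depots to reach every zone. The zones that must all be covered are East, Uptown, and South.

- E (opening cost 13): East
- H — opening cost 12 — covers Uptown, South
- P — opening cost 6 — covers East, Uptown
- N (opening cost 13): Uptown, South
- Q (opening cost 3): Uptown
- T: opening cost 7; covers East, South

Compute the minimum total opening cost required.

10

Choose Q and T: together they cover East, Uptown, South — every zone.
Total opening cost: 3 + 7 = 10.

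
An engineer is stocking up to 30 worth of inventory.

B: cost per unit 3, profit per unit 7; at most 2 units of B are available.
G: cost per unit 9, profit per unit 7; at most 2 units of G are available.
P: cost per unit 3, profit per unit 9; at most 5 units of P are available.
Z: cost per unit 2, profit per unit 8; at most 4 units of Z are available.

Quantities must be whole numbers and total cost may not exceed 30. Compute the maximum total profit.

91

1×B, 5×P, and 4×Z: cost 26 ≤ 30, profit 1·7 + 5·9 + 4·8 = 84.
2×B, 5×P, and 4×Z: cost 29 ≤ 30, profit 2·7 + 5·9 + 4·8 = 91.
Best is 91.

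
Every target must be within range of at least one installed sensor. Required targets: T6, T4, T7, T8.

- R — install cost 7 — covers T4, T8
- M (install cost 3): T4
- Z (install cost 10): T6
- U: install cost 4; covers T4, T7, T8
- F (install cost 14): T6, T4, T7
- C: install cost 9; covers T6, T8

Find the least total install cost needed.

13

This is an integer covering problem.
Choose U and C: together they cover T6, T4, T7, T8 — every target.
Total install cost: 4 + 9 = 13.
No cover costs less than 13.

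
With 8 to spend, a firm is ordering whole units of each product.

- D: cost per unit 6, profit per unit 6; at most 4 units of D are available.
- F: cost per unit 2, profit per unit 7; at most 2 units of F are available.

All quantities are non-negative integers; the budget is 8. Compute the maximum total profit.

14

F has the best ratio (7/2); taking only F gives at most 2×7 = 14 (stopped by the supply cap of 2).
Optimal: 2×F: cost 4 ≤ 8, profit 2·7 = 14.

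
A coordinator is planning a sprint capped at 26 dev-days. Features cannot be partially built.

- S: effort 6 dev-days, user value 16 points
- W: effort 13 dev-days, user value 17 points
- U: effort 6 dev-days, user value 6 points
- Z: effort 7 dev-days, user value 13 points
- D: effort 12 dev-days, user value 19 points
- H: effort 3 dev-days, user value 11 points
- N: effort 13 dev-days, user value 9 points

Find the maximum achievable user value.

Treat it as a binary knapsack problem.
Take S, Z, and D: effort 6 + 7 + 12 = 25 ≤ 26, user value 16 + 13 + 19 = 48.
No other feasible combination does better.

48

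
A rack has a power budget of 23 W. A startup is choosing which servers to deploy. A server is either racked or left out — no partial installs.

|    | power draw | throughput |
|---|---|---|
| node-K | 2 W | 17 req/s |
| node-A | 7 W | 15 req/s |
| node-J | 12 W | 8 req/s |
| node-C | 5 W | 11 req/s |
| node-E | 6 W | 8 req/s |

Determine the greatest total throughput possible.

51

node-K + node-A + node-C: power draw 2 + 7 + 5 = 14 ≤ 23, throughput 17 + 15 + 11 = 43.
node-K + node-A + node-E: power draw 2 + 7 + 6 = 15 ≤ 23, throughput 17 + 15 + 8 = 40.
node-K + node-A + node-C + node-E: power draw 2 + 7 + 5 + 6 = 20 ≤ 23, throughput 17 + 15 + 11 + 8 = 51.
Best is node-K, node-A, node-C, and node-E with total throughput 51.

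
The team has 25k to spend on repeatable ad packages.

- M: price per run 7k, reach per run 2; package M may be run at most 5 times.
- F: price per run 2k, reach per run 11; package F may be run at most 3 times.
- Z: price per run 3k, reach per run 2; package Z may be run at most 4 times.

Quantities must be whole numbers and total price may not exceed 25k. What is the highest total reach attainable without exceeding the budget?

Take 1×M, 3×F, and 4×Z: price 25 ≤ 25, reach 1·2 + 3·11 + 4·2 = 43.
F has the best ratio (11/2) and is taken to its limit of 3; remaining capacity is filled optimally with the others.

43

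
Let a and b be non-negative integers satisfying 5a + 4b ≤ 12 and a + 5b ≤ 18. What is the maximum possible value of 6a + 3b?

Relaxing integrality, the LP optimum is 14.40 at (a,b) = (2.4, 0), which is not an integer point.
(a,b)=(2,0): 5·2+4·0=10≤12, 1·2+5·0=2≤18, objective 12.
(a,b)=(1,1): 5·1+4·1=9≤12, 1·1+5·1=6≤18, objective 9.
The best lattice point is (2,0), giving 12.

12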